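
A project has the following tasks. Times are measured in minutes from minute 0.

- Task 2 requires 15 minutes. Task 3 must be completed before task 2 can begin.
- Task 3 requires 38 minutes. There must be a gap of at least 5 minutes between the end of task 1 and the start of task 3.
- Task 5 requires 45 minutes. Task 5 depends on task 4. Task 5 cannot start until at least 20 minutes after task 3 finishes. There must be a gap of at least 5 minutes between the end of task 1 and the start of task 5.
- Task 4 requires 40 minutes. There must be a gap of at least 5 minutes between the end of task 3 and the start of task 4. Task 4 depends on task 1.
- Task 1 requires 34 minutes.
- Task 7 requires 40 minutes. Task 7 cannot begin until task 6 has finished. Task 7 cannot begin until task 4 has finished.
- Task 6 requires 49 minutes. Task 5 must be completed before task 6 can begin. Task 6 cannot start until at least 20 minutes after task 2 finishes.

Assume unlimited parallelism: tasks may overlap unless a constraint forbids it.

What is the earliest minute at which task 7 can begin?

216

Nothing blocks task 1, so it runs from minute 0 to minute 34.
Task 3 waits on task 1 (finishes minute 34, plus 5-minute gap → minute 39), so it starts at minute 39 and finishes at 39 + 38 = minute 77.
Task 4 cannot start until task 3 (finishes minute 77, plus 5-minute gap → minute 82); task 1 (finishes minute 34). The controlling bound is minute 82, so task 4 finishes at 82 + 40 = minute 122.
Task 5 needs all of task 4 (finishes minute 122); task 3 (finishes minute 77, plus 20-minute gap → minute 97); task 1 (finishes minute 34, plus 5-minute gap → minute 39). That puts its earliest start at minute 122; it finishes at 122 + 45 = minute 167.
After task 3 (finishes minute 77), task 2 can start at minute 77 and finishes at minute 92.
For task 6: task 5 (finishes minute 167); task 2 (finishes minute 92, plus 20-minute gap → minute 112). Taking the maximum gives a start of minute 167, and it finishes at 167 + 49 = minute 216.
Task 7 waits on task 6 (finishes minute 216); task 4 (finishes minute 122). The latest of these is minute 216, which is the earliest task 7 can start.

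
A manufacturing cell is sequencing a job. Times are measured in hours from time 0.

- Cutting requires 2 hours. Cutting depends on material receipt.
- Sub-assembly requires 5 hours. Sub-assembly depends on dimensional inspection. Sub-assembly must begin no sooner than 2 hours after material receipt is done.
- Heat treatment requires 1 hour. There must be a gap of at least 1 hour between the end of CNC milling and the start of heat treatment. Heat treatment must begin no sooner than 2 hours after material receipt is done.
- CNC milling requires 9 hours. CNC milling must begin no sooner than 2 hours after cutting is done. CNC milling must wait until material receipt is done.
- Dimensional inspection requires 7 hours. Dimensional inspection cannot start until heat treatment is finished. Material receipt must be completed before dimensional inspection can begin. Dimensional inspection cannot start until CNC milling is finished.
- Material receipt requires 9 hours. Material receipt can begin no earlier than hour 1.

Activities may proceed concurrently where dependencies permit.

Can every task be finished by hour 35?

No

After its own release at hour 1, material receipt can start at hour 1 and finishes at hour 10.
Cutting waits on material receipt (finishes hour 10), so it starts at hour 10 and finishes at 10 + 2 = hour 12.
For CNC milling: cutting (finishes hour 12, plus 2-hour gap → hour 14); material receipt (finishes hour 10). Taking the maximum gives a start of hour 14, and it finishes at 14 + 9 = hour 23.
Heat treatment has to wait for CNC milling (finishes hour 23, plus 1-hour gap → hour 24); material receipt (finishes hour 10, plus 2-hour gap → hour 12). The latest of these is hour 24, so heat treatment runs hour 24 to 24 + 1 = hour 25.
For dimensional inspection: heat treatment (finishes hour 25); material receipt (finishes hour 10); CNC milling (finishes hour 23). Taking the maximum gives a start of hour 25, and it finishes at 25 + 7 = hour 32.
For sub-assembly: dimensional inspection (finishes hour 32); material receipt (finishes hour 10, plus 2-hour gap → hour 12). Taking the maximum gives a start of hour 32, and it finishes at 32 + 5 = hour 37.
The earliest everything can be done is hour 37, which is after the deadline of 35, so it is not possible.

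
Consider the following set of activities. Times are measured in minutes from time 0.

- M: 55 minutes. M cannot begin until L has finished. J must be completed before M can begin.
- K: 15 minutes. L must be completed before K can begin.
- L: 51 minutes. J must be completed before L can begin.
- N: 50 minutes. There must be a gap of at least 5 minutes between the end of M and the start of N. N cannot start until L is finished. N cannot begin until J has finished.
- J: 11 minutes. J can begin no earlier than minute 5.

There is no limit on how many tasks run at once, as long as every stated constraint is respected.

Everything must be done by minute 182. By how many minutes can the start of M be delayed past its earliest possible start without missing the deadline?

5

J cannot begin until its own release at minute 5. It runs from minute 5 to 5 + 11 = minute 16.
L waits on J (finishes minute 16), so it starts at minute 16 and finishes at 16 + 51 = minute 67.
M has to wait for L (finishes minute 67); J (finishes minute 16). The latest of these is minute 67, so M runs minute 67 to 67 + 55 = minute 122.

Working backward from the deadline:
N must finish by minute 182; it takes 50 minutes, so it must start by 182 − 50 = minute 132.
Since N (must start by minute 132, minus 5-minute gap → minute 127) depends on it, M must finish by minute 127. Backing off its 55-minute duration gives a latest start of minute 72.
So M can start as early as minute 67 and as late as minute 72, giving 72 − 67 = 5 minutes of slack.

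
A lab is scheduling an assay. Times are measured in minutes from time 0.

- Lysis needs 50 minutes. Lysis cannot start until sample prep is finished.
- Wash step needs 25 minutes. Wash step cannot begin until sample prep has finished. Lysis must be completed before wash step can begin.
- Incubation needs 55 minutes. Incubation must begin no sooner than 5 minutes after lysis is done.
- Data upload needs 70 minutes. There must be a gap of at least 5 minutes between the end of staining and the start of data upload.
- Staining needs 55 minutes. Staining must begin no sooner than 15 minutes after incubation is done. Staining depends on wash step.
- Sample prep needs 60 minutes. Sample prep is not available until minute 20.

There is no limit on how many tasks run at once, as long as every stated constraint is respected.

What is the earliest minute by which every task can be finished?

335

Sample prep waits on its own release at minute 20, so it starts at minute 20 and finishes at 20 + 60 = minute 80.
After sample prep (finishes minute 80), lysis can start at minute 80 and finishes at minute 130.
Wash step has to wait for sample prep (finishes minute 80); lysis (finishes minute 130). The latest of these is minute 130, so wash step runs minute 130 to 130 + 25 = minute 155.
After lysis (finishes minute 130, plus 5-minute gap → minute 135), incubation can start at minute 135 and finishes at minute 190.
Staining cannot start until incubation (finishes minute 190, plus 15-minute gap → minute 205); wash step (finishes minute 155). The controlling bound is minute 205, so staining finishes at 205 + 55 = minute 260.
Data upload waits on staining (finishes minute 260, plus 5-minute gap → minute 265), so it starts at minute 265 and finishes at 265 + 70 = minute 335.
All tasks are finished once the last one completes. Finish times: Sample prep at 80, Lysis at 130, Incubation at 190, Wash step at 155, Staining at 260, Data upload at 335. The latest is minute 335.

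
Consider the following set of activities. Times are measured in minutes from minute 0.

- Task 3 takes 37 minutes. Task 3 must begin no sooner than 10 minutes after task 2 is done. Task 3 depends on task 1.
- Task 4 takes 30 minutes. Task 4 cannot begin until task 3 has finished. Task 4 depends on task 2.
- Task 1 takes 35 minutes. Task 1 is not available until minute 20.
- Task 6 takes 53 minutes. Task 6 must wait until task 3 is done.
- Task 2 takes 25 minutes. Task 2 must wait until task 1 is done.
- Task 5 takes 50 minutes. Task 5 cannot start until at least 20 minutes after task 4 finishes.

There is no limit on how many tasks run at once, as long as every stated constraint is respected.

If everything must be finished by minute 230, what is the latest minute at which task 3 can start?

93

To finish by minute 230, task 5 (duration 50) must start no later than minute 180.
Since task 5 (must start by minute 180, minus 20-minute gap → minute 160) depends on it, task 4 must finish by minute 160. Backing off its 30-minute duration gives a latest start of minute 130.
To finish by minute 230, task 6 (duration 53) must start no later than minute 177.
For task 3: task 4 (must start by minute 130); task 6 (must start by minute 177). The most restrictive is minute 130; with a 37-minute duration, task 3 must start by minute 93.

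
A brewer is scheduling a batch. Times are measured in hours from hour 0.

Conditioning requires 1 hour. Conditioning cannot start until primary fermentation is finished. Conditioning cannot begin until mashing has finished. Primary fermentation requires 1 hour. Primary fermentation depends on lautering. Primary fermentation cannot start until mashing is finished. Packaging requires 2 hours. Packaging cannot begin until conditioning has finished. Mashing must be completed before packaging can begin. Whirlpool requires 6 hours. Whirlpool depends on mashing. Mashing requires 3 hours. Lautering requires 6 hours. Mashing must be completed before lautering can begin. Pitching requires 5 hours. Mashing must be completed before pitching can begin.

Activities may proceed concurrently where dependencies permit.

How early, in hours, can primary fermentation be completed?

Nothing blocks mashing, so it runs from hour 0 to hour 3.
Lautering cannot begin until mashing (finishes hour 3). It runs from hour 3 to 3 + 6 = hour 9.
Primary fermentation cannot start until lautering (finishes hour 9); mashing (finishes hour 3). The controlling bound is hour 9, so primary fermentation finishes at 9 + 1 = hour 10.

10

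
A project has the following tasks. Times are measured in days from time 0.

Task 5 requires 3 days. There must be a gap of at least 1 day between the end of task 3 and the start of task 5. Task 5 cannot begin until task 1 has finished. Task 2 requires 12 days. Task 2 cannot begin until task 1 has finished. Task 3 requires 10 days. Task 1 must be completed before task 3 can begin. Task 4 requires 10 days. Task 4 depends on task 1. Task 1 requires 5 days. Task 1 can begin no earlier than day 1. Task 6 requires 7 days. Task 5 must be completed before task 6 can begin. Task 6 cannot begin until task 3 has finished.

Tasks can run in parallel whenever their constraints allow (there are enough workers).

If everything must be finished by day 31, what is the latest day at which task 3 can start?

Task 6 has no dependents, so it just needs to finish by day 31. Starting by 31 − 7 = day 24 achieves that.
Task 5 must finish before task 6 (must start by day 24). With a 3-day duration, task 5 must start by 24 − 3 = day 21.
For task 3: task 5 (must start by day 21, minus 1-day gap → day 20); task 6 (must start by day 24). The most restrictive is day 20; with a 10-day duration, task 3 must start by day 10.

10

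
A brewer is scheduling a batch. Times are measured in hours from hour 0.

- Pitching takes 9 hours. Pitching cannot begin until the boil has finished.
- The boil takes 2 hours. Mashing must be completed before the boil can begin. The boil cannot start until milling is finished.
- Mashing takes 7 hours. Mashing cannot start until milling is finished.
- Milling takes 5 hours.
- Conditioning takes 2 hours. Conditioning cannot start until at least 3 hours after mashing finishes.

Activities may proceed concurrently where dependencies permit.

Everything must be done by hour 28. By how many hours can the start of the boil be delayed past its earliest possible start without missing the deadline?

5

Milling has no prerequisites, so it starts at hour 0 and finishes at hour 5.
After milling (finishes hour 5), mashing can start at hour 5 and finishes at hour 12.
For the boil: mashing (finishes hour 12); milling (finishes hour 5). Taking the maximum gives a start of hour 12, and it finishes at 12 + 2 = hour 14.

Working backward from the deadline:
Nothing follows pitching; the deadline of hour 28 is its only limit. It must start by 28 − 9 = hour 19.
The boil has to be done before pitching (must start by hour 19). That means finishing by hour 19, i.e. starting by 19 − 2 = hour 17.
So the boil can start as early as hour 12 and as late as hour 17, giving 17 − 12 = 5 hours of slack.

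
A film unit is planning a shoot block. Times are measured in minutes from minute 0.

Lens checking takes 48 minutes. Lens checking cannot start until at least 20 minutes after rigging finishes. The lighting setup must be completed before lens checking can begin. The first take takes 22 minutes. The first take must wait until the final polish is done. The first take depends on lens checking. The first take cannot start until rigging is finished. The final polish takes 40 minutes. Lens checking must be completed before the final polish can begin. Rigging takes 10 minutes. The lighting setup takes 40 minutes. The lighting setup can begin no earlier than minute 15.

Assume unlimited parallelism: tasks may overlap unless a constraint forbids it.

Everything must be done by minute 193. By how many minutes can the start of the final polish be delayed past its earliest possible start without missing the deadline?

28

After its own release at minute 15, the lighting setup can start at minute 15 and finishes at minute 55.
Rigging has no prerequisites, so it starts at minute 0 and finishes at minute 10.
Lens checking has to wait for rigging (finishes minute 10, plus 20-minute gap → minute 30); the lighting setup (finishes minute 55). The latest of these is minute 55, so lens checking runs minute 55 to 55 + 48 = minute 103.
After lens checking (finishes minute 103), the final polish can start at minute 103 and finishes at minute 143.

Working backward from the deadline:
To finish by minute 193, the first take (duration 22) must start no later than minute 171.
The final polish feeds into the first take (must start by minute 171); so the final polish must finish by minute 171 and therefore start by minute 131.
So the final polish can start as early as minute 103 and as late as minute 131, giving 131 − 103 = 28 minutes of slack.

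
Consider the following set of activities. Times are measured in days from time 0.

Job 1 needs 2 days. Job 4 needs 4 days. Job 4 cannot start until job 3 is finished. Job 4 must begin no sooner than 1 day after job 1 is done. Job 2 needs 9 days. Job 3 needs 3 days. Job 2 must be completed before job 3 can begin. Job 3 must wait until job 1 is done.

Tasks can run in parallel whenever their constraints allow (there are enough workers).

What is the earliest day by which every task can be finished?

16

Nothing blocks job 2, so it runs from day 0 to day 9.
Nothing blocks job 1, so it runs from day 0 to day 2.
Job 3 needs all of job 2 (finishes day 9); job 1 (finishes day 2). That puts its earliest start at day 9; it finishes at 9 + 3 = day 12.
Job 4 cannot start until job 3 (finishes day 12); job 1 (finishes day 2, plus 1-day gap → day 3). The controlling bound is day 12, so job 4 finishes at 12 + 4 = day 16.
All tasks are finished once the last one completes. Finish times: Job 1 at 2, Job 2 at 9, Job 3 at 12, Job 4 at 16. The latest is day 16.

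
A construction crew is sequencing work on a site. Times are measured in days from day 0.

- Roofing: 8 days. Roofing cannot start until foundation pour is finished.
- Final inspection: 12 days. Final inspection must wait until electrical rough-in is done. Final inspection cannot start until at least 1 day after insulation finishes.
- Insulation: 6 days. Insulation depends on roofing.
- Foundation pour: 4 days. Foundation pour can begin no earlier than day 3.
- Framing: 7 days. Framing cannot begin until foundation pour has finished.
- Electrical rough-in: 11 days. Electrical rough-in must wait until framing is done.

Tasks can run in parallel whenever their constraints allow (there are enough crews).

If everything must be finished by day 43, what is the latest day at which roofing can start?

16

Final inspection has no dependents, so it just needs to finish by day 43. Starting by 43 − 12 = day 31 achieves that.
Since final inspection (must start by day 31, minus 1-day gap → day 30) depends on it, insulation must finish by day 30. Backing off its 6-day duration gives a latest start of day 24.
Since insulation (must start by day 24) depends on it, roofing must finish by day 24. Backing off its 8-day duration gives a latest start of day 16.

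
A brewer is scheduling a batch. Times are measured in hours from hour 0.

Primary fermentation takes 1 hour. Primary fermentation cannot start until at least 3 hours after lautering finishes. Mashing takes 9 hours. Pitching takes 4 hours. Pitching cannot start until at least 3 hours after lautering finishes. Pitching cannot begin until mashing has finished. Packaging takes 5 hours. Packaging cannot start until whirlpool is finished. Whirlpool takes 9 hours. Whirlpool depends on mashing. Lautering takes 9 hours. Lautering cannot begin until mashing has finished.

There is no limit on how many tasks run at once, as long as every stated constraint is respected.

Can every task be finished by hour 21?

No

Mashing can start immediately at hour 0; it finishes at hour 9.
After mashing (finishes hour 9), whirlpool can start at hour 9 and finishes at hour 18.
After whirlpool (finishes hour 18), packaging can start at hour 18 and finishes at hour 23.
After mashing (finishes hour 9), lautering can start at hour 9 and finishes at hour 18.
Primary fermentation waits on lautering (finishes hour 18, plus 3-hour gap → hour 21), so it starts at hour 21 and finishes at 21 + 1 = hour 22.
For pitching: lautering (finishes hour 18, plus 3-hour gap → hour 21); mashing (finishes hour 9). Taking the maximum gives a start of hour 21, and it finishes at 21 + 4 = hour 25.
The earliest everything can be done is hour 25, which is after the deadline of 21, so it is not possible.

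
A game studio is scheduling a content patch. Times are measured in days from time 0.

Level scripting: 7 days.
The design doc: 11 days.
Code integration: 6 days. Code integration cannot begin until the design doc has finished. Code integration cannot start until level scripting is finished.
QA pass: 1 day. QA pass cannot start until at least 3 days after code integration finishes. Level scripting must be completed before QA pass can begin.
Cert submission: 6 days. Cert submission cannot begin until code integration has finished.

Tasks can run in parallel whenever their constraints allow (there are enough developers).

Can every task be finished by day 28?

Yes

Level scripting can start immediately at day 0; it finishes at day 7.
The design doc has no prerequisites, so it starts at day 0 and finishes at day 11.
Code integration cannot start until the design doc (finishes day 11); level scripting (finishes day 7). The controlling bound is day 11, so code integration finishes at 11 + 6 = day 17.
Cert submission cannot begin until code integration (finishes day 17). It runs from day 17 to 17 + 6 = day 23.
QA pass cannot start until code integration (finishes day 17, plus 3-day gap → day 20); level scripting (finishes day 7). The controlling bound is day 20, so QA pass finishes at 20 + 1 = day 21.
Every task is finished by day 23, which is no later than the deadline of 28, so the schedule is feasible.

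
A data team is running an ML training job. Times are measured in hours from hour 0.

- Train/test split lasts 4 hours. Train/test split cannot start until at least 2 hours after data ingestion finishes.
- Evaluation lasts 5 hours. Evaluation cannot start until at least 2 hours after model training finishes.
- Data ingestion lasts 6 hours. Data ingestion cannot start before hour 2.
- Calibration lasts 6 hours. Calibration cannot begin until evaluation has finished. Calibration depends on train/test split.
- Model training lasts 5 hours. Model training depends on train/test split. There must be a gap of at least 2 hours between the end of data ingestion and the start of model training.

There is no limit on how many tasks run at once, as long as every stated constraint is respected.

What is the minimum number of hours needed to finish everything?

32

Data ingestion waits on its own release at hour 2, so it starts at hour 2 and finishes at 2 + 6 = hour 8.
After data ingestion (finishes hour 8, plus 2-hour gap → hour 10), train/test split can start at hour 10 and finishes at hour 14.
Model training cannot start until train/test split (finishes hour 14); data ingestion (finishes hour 8, plus 2-hour gap → hour 10). The controlling bound is hour 14, so model training finishes at 14 + 5 = hour 19.
After model training (finishes hour 19, plus 2-hour gap → hour 21), evaluation can start at hour 21 and finishes at hour 26.
For calibration: evaluation (finishes hour 26); train/test split (finishes hour 14). Taking the maximum gives a start of hour 26, and it finishes at 26 + 6 = hour 32.
All tasks are finished once the last one completes. Finish times: Data ingestion at 8, Train/test split at 14, Model training at 19, Evaluation at 26, Calibration at 32. The latest is hour 32.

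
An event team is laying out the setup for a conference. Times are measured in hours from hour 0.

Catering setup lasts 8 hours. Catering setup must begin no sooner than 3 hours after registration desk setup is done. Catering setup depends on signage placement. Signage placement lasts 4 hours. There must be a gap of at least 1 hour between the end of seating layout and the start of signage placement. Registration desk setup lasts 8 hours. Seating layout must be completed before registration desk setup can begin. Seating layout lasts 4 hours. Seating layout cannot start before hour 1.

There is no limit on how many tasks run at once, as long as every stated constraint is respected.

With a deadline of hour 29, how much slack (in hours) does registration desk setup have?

5

After its own release at hour 1, seating layout can start at hour 1 and finishes at hour 5.
Registration desk setup waits on seating layout (finishes hour 5), so it starts at hour 5 and finishes at 5 + 8 = hour 13.

Working backward from the deadline:
Catering setup has no dependents, so it just needs to finish by hour 29. Starting by 29 − 8 = hour 21 achieves that.
Since catering setup (must start by hour 21, minus 3-hour gap → hour 18) depends on it, registration desk setup must finish by hour 18. Backing off its 8-hour duration gives a latest start of hour 10.
So registration desk setup can start as early as hour 5 and as late as hour 10, giving 10 − 5 = 5 hours of slack.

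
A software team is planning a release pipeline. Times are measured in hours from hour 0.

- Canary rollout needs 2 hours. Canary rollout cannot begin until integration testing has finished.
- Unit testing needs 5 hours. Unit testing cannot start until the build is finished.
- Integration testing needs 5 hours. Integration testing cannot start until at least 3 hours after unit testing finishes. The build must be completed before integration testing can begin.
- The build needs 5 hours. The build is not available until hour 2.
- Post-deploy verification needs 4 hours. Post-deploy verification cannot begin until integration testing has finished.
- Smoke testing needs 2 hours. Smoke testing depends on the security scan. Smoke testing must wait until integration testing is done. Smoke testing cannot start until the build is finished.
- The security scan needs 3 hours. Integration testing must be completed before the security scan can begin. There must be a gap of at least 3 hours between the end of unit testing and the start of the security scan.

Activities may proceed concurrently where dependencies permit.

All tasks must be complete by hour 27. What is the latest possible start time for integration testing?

To finish by hour 27, smoke testing (duration 2) must start no later than hour 25.
The security scan has to be done before smoke testing (must start by hour 25). That means finishing by hour 25, i.e. starting by 25 − 3 = hour 22.
To finish by hour 27, canary rollout (duration 2) must start no later than hour 25.
To finish by hour 27, post-deploy verification (duration 4) must start no later than hour 23.
Integration testing feeds the security scan (must start by hour 22); smoke testing (must start by hour 25); canary rollout (must start by hour 25); post-deploy verification (must start by hour 23). Taking the minimum, integration testing must finish by hour 22 and start by 22 − 5 = hour 17.

17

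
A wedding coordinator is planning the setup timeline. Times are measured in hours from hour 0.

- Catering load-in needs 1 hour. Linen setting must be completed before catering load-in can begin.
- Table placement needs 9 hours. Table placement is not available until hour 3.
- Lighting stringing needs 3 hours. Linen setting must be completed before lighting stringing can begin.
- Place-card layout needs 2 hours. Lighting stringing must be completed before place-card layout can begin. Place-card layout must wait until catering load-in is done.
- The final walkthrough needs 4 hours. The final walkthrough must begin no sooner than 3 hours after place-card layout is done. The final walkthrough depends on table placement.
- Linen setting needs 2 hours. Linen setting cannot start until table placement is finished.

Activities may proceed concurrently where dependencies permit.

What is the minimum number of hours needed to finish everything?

After its own release at hour 3, table placement can start at hour 3 and finishes at hour 12.
Linen setting cannot begin until table placement (finishes hour 12). It runs from hour 12 to 12 + 2 = hour 14.
Catering load-in waits on linen setting (finishes hour 14), so it starts at hour 14 and finishes at 14 + 1 = hour 15.
Lighting stringing cannot begin until linen setting (finishes hour 14). It runs from hour 14 to 14 + 3 = hour 17.
Place-card layout cannot start until lighting stringing (finishes hour 17); catering load-in (finishes hour 15). The controlling bound is hour 17, so place-card layout finishes at 17 + 2 = hour 19.
The final walkthrough has to wait for place-card layout (finishes hour 19, plus 3-hour gap → hour 22); table placement (finishes hour 12). The latest of these is hour 22, so the final walkthrough runs hour 22 to 22 + 4 = hour 26.
All tasks are finished once the last one completes. Finish times: Table placement at 12, Linen setting at 14, Lighting stringing at 17, Catering load-in at 15, Place-card layout at 19, The final walkthrough at 26. The latest is hour 26.

26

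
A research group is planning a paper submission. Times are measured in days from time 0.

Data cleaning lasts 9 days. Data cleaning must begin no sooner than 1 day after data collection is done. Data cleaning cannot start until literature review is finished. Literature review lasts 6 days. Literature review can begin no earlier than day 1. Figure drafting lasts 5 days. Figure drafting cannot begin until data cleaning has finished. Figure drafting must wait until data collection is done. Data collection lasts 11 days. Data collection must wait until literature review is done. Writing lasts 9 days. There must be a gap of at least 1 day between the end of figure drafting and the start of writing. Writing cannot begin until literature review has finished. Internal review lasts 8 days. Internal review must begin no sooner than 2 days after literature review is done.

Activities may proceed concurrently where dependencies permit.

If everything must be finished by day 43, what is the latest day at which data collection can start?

7

Nothing follows writing; the deadline of day 43 is its only limit. It must start by 43 − 9 = day 34.
Figure drafting must finish before writing (must start by day 34, minus 1-day gap → day 33). With a 5-day duration, figure drafting must start by 33 − 5 = day 28.
Data cleaning must finish before figure drafting (must start by day 28). With a 9-day duration, data cleaning must start by 28 − 9 = day 19.
For data collection: data cleaning (must start by day 19, minus 1-day gap → day 18); figure drafting (must start by day 28). The most restrictive is day 18; with an 11-day duration, data collection must start by day 7.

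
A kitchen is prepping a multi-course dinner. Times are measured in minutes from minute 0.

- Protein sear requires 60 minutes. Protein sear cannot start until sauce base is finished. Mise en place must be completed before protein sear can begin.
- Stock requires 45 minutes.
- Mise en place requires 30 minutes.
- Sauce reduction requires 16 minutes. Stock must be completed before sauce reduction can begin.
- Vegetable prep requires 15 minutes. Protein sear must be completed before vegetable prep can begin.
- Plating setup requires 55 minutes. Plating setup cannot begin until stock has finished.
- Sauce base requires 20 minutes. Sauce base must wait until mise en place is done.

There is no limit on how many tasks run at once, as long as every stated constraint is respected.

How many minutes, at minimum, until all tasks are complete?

125

Stock can start immediately at minute 0; it finishes at minute 45.
After stock (finishes minute 45), plating setup can start at minute 45 and finishes at minute 100.
Sauce reduction waits on stock (finishes minute 45), so it starts at minute 45 and finishes at 45 + 16 = minute 61.
Mise en place can start immediately at minute 0; it finishes at minute 30.
After mise en place (finishes minute 30), sauce base can start at minute 30 and finishes at minute 50.
Protein sear cannot start until sauce base (finishes minute 50); mise en place (finishes minute 30). The controlling bound is minute 50, so protein sear finishes at 50 + 60 = minute 110.
Vegetable prep cannot begin until protein sear (finishes minute 110). It runs from minute 110 to 110 + 15 = minute 125.
All tasks are finished once the last one completes. Finish times: Mise en place at 30, Stock at 45, Sauce base at 50, Protein sear at 110, Vegetable prep at 125, Sauce reduction at 61, Plating setup at 100. The latest is minute 125.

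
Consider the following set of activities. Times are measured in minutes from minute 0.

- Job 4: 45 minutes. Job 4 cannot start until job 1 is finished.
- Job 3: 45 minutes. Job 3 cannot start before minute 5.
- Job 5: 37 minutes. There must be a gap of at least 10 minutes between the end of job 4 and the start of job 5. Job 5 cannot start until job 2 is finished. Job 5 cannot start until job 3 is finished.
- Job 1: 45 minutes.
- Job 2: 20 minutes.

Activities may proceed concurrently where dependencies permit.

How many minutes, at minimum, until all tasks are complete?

137

Job 3 cannot begin until its own release at minute 5. It runs from minute 5 to 5 + 45 = minute 50.
Nothing blocks job 2, so it runs from minute 0 to minute 20.
Job 1 can start immediately at minute 0; it finishes at minute 45.
Job 4 cannot begin until job 1 (finishes minute 45). It runs from minute 45 to 45 + 45 = minute 90.
For job 5: job 4 (finishes minute 90, plus 10-minute gap → minute 100); job 2 (finishes minute 20); job 3 (finishes minute 50). Taking the maximum gives a start of minute 100, and it finishes at 100 + 37 = minute 137.
All tasks are finished once the last one completes. Finish times: Job 1 at 45, Job 2 at 20, Job 3 at 50, Job 4 at 90, Job 5 at 137. The latest is minute 137.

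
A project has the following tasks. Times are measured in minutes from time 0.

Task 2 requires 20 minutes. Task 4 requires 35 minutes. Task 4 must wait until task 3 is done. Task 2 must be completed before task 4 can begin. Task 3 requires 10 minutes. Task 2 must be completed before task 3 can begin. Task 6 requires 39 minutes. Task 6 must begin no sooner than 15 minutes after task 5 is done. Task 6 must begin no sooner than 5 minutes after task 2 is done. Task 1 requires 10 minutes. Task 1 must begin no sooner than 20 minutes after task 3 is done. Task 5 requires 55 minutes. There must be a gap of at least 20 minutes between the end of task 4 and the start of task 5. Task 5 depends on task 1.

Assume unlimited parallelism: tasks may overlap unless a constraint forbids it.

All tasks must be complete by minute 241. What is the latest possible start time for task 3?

67

Task 6 has no dependents, so it just needs to finish by minute 241. Starting by 241 − 39 = minute 202 achieves that.
Task 5 must finish before task 6 (must start by minute 202, minus 15-minute gap → minute 187). With a 55-minute duration, task 5 must start by 187 − 55 = minute 132.
Task 1 has to be done before task 5 (must start by minute 132). That means finishing by minute 132, i.e. starting by 132 − 10 = minute 122.
Task 4 has to be done before task 5 (must start by minute 132, minus 20-minute gap → minute 112). That means finishing by minute 112, i.e. starting by 112 − 35 = minute 77.
Task 3 has several dependents: task 1 (must start by minute 122, minus 20-minute gap → minute 102); task 4 (must start by minute 77). The earliest of those limits is minute 77, so task 3 must start by 77 − 10 = minute 67.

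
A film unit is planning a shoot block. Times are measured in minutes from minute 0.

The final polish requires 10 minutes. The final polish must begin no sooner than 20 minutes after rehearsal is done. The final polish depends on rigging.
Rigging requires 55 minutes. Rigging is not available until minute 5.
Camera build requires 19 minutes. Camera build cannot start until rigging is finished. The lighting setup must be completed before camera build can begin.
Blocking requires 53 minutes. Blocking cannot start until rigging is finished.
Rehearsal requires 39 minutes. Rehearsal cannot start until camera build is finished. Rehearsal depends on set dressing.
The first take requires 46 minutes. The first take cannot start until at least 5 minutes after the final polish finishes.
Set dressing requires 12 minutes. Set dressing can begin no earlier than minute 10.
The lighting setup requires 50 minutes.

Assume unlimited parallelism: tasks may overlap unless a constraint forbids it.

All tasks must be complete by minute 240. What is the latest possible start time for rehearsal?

Nothing follows the first take; the deadline of minute 240 is its only limit. It must start by 240 − 46 = minute 194.
The final polish feeds into the first take (must start by minute 194, minus 5-minute gap → minute 189); so the final polish must finish by minute 189 and therefore start by minute 179.
Rehearsal feeds into the final polish (must start by minute 179, minus 20-minute gap → minute 159); so rehearsal must finish by minute 159 and therefore start by minute 120.

120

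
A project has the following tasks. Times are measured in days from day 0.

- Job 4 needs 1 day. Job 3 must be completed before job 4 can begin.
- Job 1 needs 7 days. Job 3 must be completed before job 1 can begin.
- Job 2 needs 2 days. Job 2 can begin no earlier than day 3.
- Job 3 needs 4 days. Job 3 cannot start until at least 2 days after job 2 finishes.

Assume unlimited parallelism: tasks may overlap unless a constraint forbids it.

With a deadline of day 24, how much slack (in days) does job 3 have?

Job 2 waits on its own release at day 3, so it starts at day 3 and finishes at 3 + 2 = day 5.
Job 3 cannot begin until job 2 (finishes day 5, plus 2-day gap → day 7). It runs from day 7 to 7 + 4 = day 11.

Working backward from the deadline:
Nothing follows job 1; the deadline of day 24 is its only limit. It must start by 24 − 7 = day 17.
To finish by day 24, job 4 (duration 1) must start no later than day 23.
Job 3 must finish in time for job 1 (must start by day 17); job 4 (must start by day 23). The tightest is day 17, so job 3 must start by 17 − 4 = day 13.
So job 3 can start as early as day 7 and as late as day 13, giving 13 − 7 = 6 days of slack.

6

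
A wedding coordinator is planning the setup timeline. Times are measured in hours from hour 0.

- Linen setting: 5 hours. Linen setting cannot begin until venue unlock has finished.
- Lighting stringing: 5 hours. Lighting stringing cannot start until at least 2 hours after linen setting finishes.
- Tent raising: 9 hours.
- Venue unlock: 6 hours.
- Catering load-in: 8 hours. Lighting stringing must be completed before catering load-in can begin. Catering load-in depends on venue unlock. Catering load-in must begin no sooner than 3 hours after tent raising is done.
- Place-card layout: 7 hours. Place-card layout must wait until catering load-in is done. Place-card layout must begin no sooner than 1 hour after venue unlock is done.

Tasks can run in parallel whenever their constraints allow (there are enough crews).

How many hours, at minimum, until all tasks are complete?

33

Nothing blocks tent raising, so it runs from hour 0 to hour 9.
Venue unlock can start immediately at hour 0; it finishes at hour 6.
Linen setting cannot begin until venue unlock (finishes hour 6). It runs from hour 6 to 6 + 5 = hour 11.
Lighting stringing waits on linen setting (finishes hour 11, plus 2-hour gap → hour 13), so it starts at hour 13 and finishes at 13 + 5 = hour 18.
Catering load-in has to wait for lighting stringing (finishes hour 18); venue unlock (finishes hour 6); tent raising (finishes hour 9, plus 3-hour gap → hour 12). The latest of these is hour 18, so catering load-in runs hour 18 to 18 + 8 = hour 26.
For place-card layout: catering load-in (finishes hour 26); venue unlock (finishes hour 6, plus 1-hour gap → hour 7). Taking the maximum gives a start of hour 26, and it finishes at 26 + 7 = hour 33.
All tasks are finished once the last one completes. Finish times: Venue unlock at 6, Tent raising at 9, Linen setting at 11, Lighting stringing at 18, Catering load-in at 26, Place-card layout at 33. The latest is hour 33.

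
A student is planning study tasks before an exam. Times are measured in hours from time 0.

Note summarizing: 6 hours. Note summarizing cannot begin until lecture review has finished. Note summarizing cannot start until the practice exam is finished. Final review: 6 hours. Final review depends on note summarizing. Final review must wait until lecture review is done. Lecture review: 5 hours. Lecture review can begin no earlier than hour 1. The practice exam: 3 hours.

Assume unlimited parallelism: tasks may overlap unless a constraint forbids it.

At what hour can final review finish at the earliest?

Nothing blocks the practice exam, so it runs from hour 0 to hour 3.
Lecture review waits on its own release at hour 1, so it starts at hour 1 and finishes at 1 + 5 = hour 6.
Note summarizing has to wait for lecture review (finishes hour 6); the practice exam (finishes hour 3). The latest of these is hour 6, so note summarizing runs hour 6 to 6 + 6 = hour 12.
Final review needs all of note summarizing (finishes hour 12); lecture review (finishes hour 6). That puts its earliest start at hour 12; it finishes at 12 + 6 = hour 18.

18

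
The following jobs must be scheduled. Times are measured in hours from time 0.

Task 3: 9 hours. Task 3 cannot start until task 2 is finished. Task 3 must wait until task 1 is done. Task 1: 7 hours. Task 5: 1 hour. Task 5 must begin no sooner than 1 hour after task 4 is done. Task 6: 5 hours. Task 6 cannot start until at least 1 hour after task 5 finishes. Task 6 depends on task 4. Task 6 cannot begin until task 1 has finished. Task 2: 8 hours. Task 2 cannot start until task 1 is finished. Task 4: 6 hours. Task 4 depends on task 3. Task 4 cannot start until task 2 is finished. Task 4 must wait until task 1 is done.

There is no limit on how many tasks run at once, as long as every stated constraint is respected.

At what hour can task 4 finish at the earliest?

30

Task 1 has no prerequisites, so it starts at hour 0 and finishes at hour 7.
Task 2 cannot begin until task 1 (finishes hour 7). It runs from hour 7 to 7 + 8 = hour 15.
Task 3 needs all of task 2 (finishes hour 15); task 1 (finishes hour 7). That puts its earliest start at hour 15; it finishes at 15 + 9 = hour 24.
Task 4 cannot start until task 3 (finishes hour 24); task 2 (finishes hour 15); task 1 (finishes hour 7). The controlling bound is hour 24, so task 4 finishes at 24 + 6 = hour 30.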